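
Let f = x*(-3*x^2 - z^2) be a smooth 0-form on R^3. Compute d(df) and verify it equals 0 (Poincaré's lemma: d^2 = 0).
d(df) = 0

Step 1: df = sum_i (∂f/∂x_i) dx_i = (-9*x^2 - z^2) dx + (0) dy + (-2*x*z) dz.
Step 2: Apply d again. Using the 1-form formula, the coefficient of dx ∧ dy in d(df) is ∂^2 f/∂x ∂y - ∂^2 f/∂y ∂x = (0) - (0) = 0 (equality of mixed partials for smooth f).
Similarly for dx ∧ dz and dy ∧ dz — all coefficients vanish. So d(df) = 0.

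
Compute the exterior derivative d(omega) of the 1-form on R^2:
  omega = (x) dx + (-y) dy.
d(omega) = 0

For a 1-form omega = sum_i f_i dx_i, the exterior derivative is
  d(omega) = sum_{i < j} (∂f_j/∂x_i - ∂f_i/∂x_j) dx_i ∧ dx_j.

Assembling: d(omega) = 0.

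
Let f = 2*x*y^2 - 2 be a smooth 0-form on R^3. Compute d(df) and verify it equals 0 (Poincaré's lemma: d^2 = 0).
d(df) = 0

Step 1: df = sum_i (∂f/∂x_i) dx_i = (2*y^2) dx + (4*x*y) dy + (0) dz.
Step 2: Apply d again. Using the 1-form formula, the coefficient of dx ∧ dy in d(df) is ∂^2 f/∂x ∂y - ∂^2 f/∂y ∂x = (4*y) - (4*y) = 0 (equality of mixed partials for smooth f).
Similarly for dx ∧ dz and dy ∧ dz — all coefficients vanish. So d(df) = 0.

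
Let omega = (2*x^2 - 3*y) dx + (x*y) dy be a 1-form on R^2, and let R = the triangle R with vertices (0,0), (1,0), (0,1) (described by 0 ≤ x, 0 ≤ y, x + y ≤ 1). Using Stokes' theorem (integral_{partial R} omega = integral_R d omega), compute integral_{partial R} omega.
integral_(partial R) omega = 5/3

Stokes: integral_partial_R omega = integral_R d omega with d omega = (∂Q/∂x - ∂P/∂y) dx ∧ dy.
  ∂Q/∂x = y
  ∂P/∂y = -3
  integrand = ∂Q/∂x - ∂P/∂y = y + 3.
Integrating over R: integral_0^1 integral_0^{1-x} (y + 3) dy dx = 5/3.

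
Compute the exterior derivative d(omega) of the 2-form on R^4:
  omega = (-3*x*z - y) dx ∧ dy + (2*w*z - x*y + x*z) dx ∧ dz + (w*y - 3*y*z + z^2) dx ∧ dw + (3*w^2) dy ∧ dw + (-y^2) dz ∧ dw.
d(omega) = (-2*x) dx ∧ dy ∧ dz + (3*y) dx ∧ dz ∧ dw + (-w + 3*z) dx ∧ dy ∧ dw + (-2*y) dy ∧ dz ∧ dw

For a 2-form omega = sum_{i<j} g_{ij} dx_i ∧ dx_j, the exterior derivative is
  d(omega) = sum_{i<j} d(g_{ij}) ∧ dx_i ∧ dx_j = sum_{i<j, k} (∂g_{ij}/∂x_k) dx_k ∧ dx_i ∧ dx_j.
Expand each term, using dx_k ∧ dx_i ∧ dx_j = sgn(permutation) dx_{(a)} ∧ dx_{(b)} ∧ dx_{(c)} with (a < b < c) sorted:
  d(-3*x*z - y) includes (∂/∂z)(-3*x*z - y) dz = (-3*x) dz, which multiplied by dx ∧ dy gives (-3*x) dx ∧ dy ∧ dz
  d(2*w*z - x*y + x*z) includes (∂/∂y)(2*w*z - x*y + x*z) dy = (-x) dy, which multiplied by dx ∧ dz gives (x) dx ∧ dy ∧ dz
  d(2*w*z - x*y + x*z) includes (∂/∂w)(2*w*z - x*y + x*z) dw = (2*z) dw, which multiplied by dx ∧ dz gives (2*z) dx ∧ dz ∧ dw
  d(w*y - 3*y*z + z^2) includes (∂/∂y)(w*y - 3*y*z + z^2) dy = (w - 3*z) dy, which multiplied by dx ∧ dw gives (-w + 3*z) dx ∧ dy ∧ dw
  d(w*y - 3*y*z + z^2) includes (∂/∂z)(w*y - 3*y*z + z^2) dz = (-3*y + 2*z) dz, which multiplied by dx ∧ dw gives (3*y - 2*z) dx ∧ dz ∧ dw
  d(-y^2) includes (∂/∂y)(-y^2) dy = (-2*y) dy, which multiplied by dz ∧ dw gives (-2*y) dy ∧ dz ∧ dw
Collecting like 3-forms: d(omega) = (-2*x) dx ∧ dy ∧ dz + (3*y) dx ∧ dz ∧ dw + (-w + 3*z) dx ∧ dy ∧ dw + (-2*y) dy ∧ dz ∧ dw.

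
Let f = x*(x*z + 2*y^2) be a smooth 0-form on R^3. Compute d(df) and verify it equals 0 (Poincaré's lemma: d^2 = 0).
d(df) = 0

Step 1: df = sum_i (∂f/∂x_i) dx_i = (2*x*z + 2*y^2) dx + (4*x*y) dy + (x^2) dz.
Step 2: Apply d again. Using the 1-form formula, the coefficient of dx ∧ dy in d(df) is ∂^2 f/∂x ∂y - ∂^2 f/∂y ∂x = (4*y) - (4*y) = 0 (equality of mixed partials for smooth f).
Similarly for dx ∧ dz and dy ∧ dz — all coefficients vanish. So d(df) = 0.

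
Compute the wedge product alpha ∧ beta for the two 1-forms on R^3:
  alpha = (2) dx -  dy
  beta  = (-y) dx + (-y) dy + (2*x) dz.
alpha ∧ beta = (-3*y) dx ∧ dy + (4*x) dx ∧ dz + (-2*x) dy ∧ dz

Distribute the wedge, using dx_i ∧ dx_j = -dx_j ∧ dx_i and dx_i ∧ dx_i = 0. For each pair (i, j) with i < j, the coefficient of dx_i ∧ dx_j in alpha ∧ beta is (alpha_i * beta_j - alpha_j * beta_i). Collecting: alpha ∧ beta = (-3*y) dx ∧ dy + (4*x) dx ∧ dz + (-2*x) dy ∧ dz.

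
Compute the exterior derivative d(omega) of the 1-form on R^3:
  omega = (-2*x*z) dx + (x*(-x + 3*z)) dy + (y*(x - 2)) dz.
d(omega) = (-2*x + 3*z) dx ∧ dy + (2*x + y) dx ∧ dz + (-2*x - 2) dy ∧ dz

For a 1-form omega = sum_i f_i dx_i, the exterior derivative is
  d(omega) = sum_{i < j} (∂f_j/∂x_i - ∂f_i/∂x_j) dx_i ∧ dx_j.
  coefficient of dx ∧ dy: ∂f_2/∂x - ∂f_1/∂y = ∂(x*(-x + 3*z))/∂x - ∂(-2*x*z)/∂y = -2*x + 3*z
  coefficient of dx ∧ dz: ∂f_3/∂x - ∂f_1/∂z = ∂(y*(x - 2))/∂x - ∂(-2*x*z)/∂z = 2*x + y
  coefficient of dy ∧ dz: ∂f_3/∂y - ∂f_2/∂z = ∂(y*(x - 2))/∂y - ∂(x*(-x + 3*z))/∂z = -2*x - 2
Assembling: d(omega) = (-2*x + 3*z) dx ∧ dy + (2*x + y) dx ∧ dz + (-2*x - 2) dy ∧ dz.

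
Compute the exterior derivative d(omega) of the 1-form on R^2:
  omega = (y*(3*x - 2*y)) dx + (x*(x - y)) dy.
d(omega) = (-x + 3*y) dx ∧ dy

For a 1-form omega = sum_i f_i dx_i, the exterior derivative is
  d(omega) = sum_{i < j} (∂f_j/∂x_i - ∂f_i/∂x_j) dx_i ∧ dx_j.
  coefficient of dx ∧ dy: ∂f_2/∂x - ∂f_1/∂y = ∂(x*(x - y))/∂x - ∂(y*(3*x - 2*y))/∂y = -x + 3*y
Assembling: d(omega) = (-x + 3*y) dx ∧ dy.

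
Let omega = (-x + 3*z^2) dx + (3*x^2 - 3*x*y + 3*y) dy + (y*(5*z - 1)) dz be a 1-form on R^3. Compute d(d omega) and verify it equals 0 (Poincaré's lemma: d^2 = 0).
d(d omega) = 0

Step 1: d omega = sum_{i<j} (∂f_j/∂x_i - ∂f_i/∂x_j) dx_i ∧ dx_j:
  coeff of dx ∧ dy: 6*x - 3*y
  coeff of dx ∧ dz: -6*z
  coeff of dy ∧ dz: 5*z - 1
Step 2: Apply d again to each 2-form coefficient. The only possible 3-form in R^3 is dx ∧ dy ∧ dz, with coefficient
  ∂(coeff of dy∧dz)/∂x - ∂(coeff of dx∧dz)/∂y + ∂(coeff of dx∧dy)/∂z
  = ∂/∂x (5*z - 1) - ∂/∂y (-6*z) + ∂/∂z (6*x - 3*y).
Each of these terms simplifies to sums of mixed partials that cancel in pairs. The result is 0 (by equality of mixed partials for smooth functions — Schwarz / Clairaut).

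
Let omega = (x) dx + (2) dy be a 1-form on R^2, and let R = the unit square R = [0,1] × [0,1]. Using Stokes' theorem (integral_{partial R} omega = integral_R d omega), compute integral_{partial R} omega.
integral_(partial R) omega = 0

Stokes: integral_partial_R omega = integral_R d omega with d omega = (∂Q/∂x - ∂P/∂y) dx ∧ dy.
  ∂Q/∂x = 0
  ∂P/∂y = 0
  integrand = ∂Q/∂x - ∂P/∂y = 0.
Integrating over R: integral_0^1 integral_0^1 (0) dx dy = 0.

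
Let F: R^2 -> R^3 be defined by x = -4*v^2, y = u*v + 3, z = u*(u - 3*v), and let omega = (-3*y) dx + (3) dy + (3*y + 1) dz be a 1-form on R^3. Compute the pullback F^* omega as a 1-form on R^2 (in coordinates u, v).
F^* omega = (6*u^2*v - 9*u*v^2 + 20*u - 27*v) du + (-9*u^2*v + 24*u*v^2 - 27*u + 72*v) dv

Using F^*(f dg) = (f ∘ F) d(g ∘ F), substitute each coordinate x_i by F_i(u, v) in f_i, and replace dx_i by d F_i = (∂F_i/∂u) du + (∂F_i/∂v) dv.
  For the x component: f_1(F) = -3*u*v - 9; d F_1 = (0) du + (-8*v) dv
  For the y component: f_2(F) = 3; d F_2 = (v) du + (u) dv
  For the z component: f_3(F) = 3*u*v + 10; d F_3 = (2*u - 3*v) du + (-3*u) dv
Combining and collecting du, dv coefficients:
  coeff of du: 6*u^2*v - 9*u*v^2 + 20*u - 27*v
  coeff of dv: -9*u^2*v + 24*u*v^2 - 27*u + 72*v
F^* omega = (6*u^2*v - 9*u*v^2 + 20*u - 27*v) du + (-9*u^2*v + 24*u*v^2 - 27*u + 72*v) dv.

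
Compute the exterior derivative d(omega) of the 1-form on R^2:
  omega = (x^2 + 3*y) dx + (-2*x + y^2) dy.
d(omega) = (-5) dx ∧ dy

For a 1-form omega = sum_i f_i dx_i, the exterior derivative is
  d(omega) = sum_{i < j} (∂f_j/∂x_i - ∂f_i/∂x_j) dx_i ∧ dx_j.
  coefficient of dx ∧ dy: ∂f_2/∂x - ∂f_1/∂y = ∂(-2*x + y^2)/∂x - ∂(x^2 + 3*y)/∂y = -5
Assembling: d(omega) = (-5) dx ∧ dy.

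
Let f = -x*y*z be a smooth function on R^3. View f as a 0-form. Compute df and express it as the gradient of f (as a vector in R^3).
df = (-y*z) dx + (-x*z) dy + (-x*y) dz; grad f = (-y*z, -x*z, -x*y)

For a 0-form f, d f = (∂f/∂x) dx + (∂f/∂y) dy + (∂f/∂z) dz. The components of the vector representation are exactly the entries of grad f in Cartesian coordinates:
  ∂f/∂x = -y*z
  ∂f/∂y = -x*z
  ∂f/∂z = -x*y.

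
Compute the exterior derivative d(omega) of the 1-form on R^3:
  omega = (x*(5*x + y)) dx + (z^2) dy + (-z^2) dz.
d(omega) = (-x) dx ∧ dy + (-2*z) dy ∧ dz

For a 1-form omega = sum_i f_i dx_i, the exterior derivative is
  d(omega) = sum_{i < j} (∂f_j/∂x_i - ∂f_i/∂x_j) dx_i ∧ dx_j.
  coefficient of dx ∧ dy: ∂f_2/∂x - ∂f_1/∂y = ∂(z^2)/∂x - ∂(x*(5*x + y))/∂y = -x
  coefficient of dy ∧ dz: ∂f_3/∂y - ∂f_2/∂z = ∂(-z^2)/∂y - ∂(z^2)/∂z = -2*z
Assembling: d(omega) = (-x) dx ∧ dy + (-2*z) dy ∧ dz.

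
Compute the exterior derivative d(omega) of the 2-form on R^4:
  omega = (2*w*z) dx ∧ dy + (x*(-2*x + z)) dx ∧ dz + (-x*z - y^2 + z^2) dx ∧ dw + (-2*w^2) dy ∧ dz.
d(omega) = (2*w) dx ∧ dy ∧ dz + (2*y + 2*z) dx ∧ dy ∧ dw + (x - 2*z) dx ∧ dz ∧ dw + (-4*w) dy ∧ dz ∧ dw

For a 2-form omega = sum_{i<j} g_{ij} dx_i ∧ dx_j, the exterior derivative is
  d(omega) = sum_{i<j} d(g_{ij}) ∧ dx_i ∧ dx_j = sum_{i<j, k} (∂g_{ij}/∂x_k) dx_k ∧ dx_i ∧ dx_j.
Expand each term, using dx_k ∧ dx_i ∧ dx_j = sgn(permutation) dx_{(a)} ∧ dx_{(b)} ∧ dx_{(c)} with (a < b < c) sorted:
  d(2*w*z) includes (∂/∂z)(2*w*z) dz = (2*w) dz, which multiplied by dx ∧ dy gives (2*w) dx ∧ dy ∧ dz
  d(2*w*z) includes (∂/∂w)(2*w*z) dw = (2*z) dw, which multiplied by dx ∧ dy gives (2*z) dx ∧ dy ∧ dw
  d(-x*z - y^2 + z^2) includes (∂/∂y)(-x*z - y^2 + z^2) dy = (-2*y) dy, which multiplied by dx ∧ dw gives (2*y) dx ∧ dy ∧ dw
  d(-x*z - y^2 + z^2) includes (∂/∂z)(-x*z - y^2 + z^2) dz = (-x + 2*z) dz, which multiplied by dx ∧ dw gives (x - 2*z) dx ∧ dz ∧ dw
  d(-2*w^2) includes (∂/∂w)(-2*w^2) dw = (-4*w) dw, which multiplied by dy ∧ dz gives (-4*w) dy ∧ dz ∧ dw
Collecting like 3-forms: d(omega) = (2*w) dx ∧ dy ∧ dz + (2*y + 2*z) dx ∧ dy ∧ dw + (x - 2*z) dx ∧ dz ∧ dw + (-4*w) dy ∧ dz ∧ dw.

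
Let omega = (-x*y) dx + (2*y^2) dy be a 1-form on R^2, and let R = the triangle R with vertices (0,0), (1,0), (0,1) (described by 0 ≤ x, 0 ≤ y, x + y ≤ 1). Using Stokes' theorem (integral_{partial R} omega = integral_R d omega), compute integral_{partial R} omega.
integral_(partial R) omega = 1/6

Stokes: integral_partial_R omega = integral_R d omega with d omega = (∂Q/∂x - ∂P/∂y) dx ∧ dy.
  ∂Q/∂x = 0
  ∂P/∂y = -x
  integrand = ∂Q/∂x - ∂P/∂y = x.
Integrating over R: integral_0^1 integral_0^{1-x} (x) dy dx = 1/6.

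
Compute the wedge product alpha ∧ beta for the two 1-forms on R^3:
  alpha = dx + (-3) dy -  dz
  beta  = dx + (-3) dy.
alpha ∧ beta = (1) dx ∧ dz + (-3) dy ∧ dz

Distribute the wedge, using dx_i ∧ dx_j = -dx_j ∧ dx_i and dx_i ∧ dx_i = 0. For each pair (i, j) with i < j, the coefficient of dx_i ∧ dx_j in alpha ∧ beta is (alpha_i * beta_j - alpha_j * beta_i). Collecting: alpha ∧ beta = (1) dx ∧ dz + (-3) dy ∧ dz.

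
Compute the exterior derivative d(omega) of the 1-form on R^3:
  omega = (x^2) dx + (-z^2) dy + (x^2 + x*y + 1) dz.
d(omega) = (2*x + y) dx ∧ dz + (x + 2*z) dy ∧ dz

For a 1-form omega = sum_i f_i dx_i, the exterior derivative is
  d(omega) = sum_{i < j} (∂f_j/∂x_i - ∂f_i/∂x_j) dx_i ∧ dx_j.
  coefficient of dx ∧ dz: ∂f_3/∂x - ∂f_1/∂z = ∂(x^2 + x*y + 1)/∂x - ∂(x^2)/∂z = 2*x + y
  coefficient of dy ∧ dz: ∂f_3/∂y - ∂f_2/∂z = ∂(x^2 + x*y + 1)/∂y - ∂(-z^2)/∂z = x + 2*z
Assembling: d(omega) = (2*x + y) dx ∧ dz + (x + 2*z) dy ∧ dz.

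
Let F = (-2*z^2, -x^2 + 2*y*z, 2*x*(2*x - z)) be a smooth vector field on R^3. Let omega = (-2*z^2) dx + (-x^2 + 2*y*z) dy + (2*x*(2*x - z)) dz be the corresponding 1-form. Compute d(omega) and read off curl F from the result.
d(omega) = (-2*y) dy ∧ dz + (-8*x - 2*z) dz ∧ dx + (-2*x) dx ∧ dy; curl F = (-2*y, -8*x - 2*z, -2*x)

d omega = sum_{i<j} (∂f_j/∂x_i - ∂f_i/∂x_j) dx_i ∧ dx_j. Under the identification (dy ∧ dz, dz ∧ dx, dx ∧ dy) ↔ (e_x, e_y, e_z), the coefficients are exactly the components of curl F. Compute:
  ∂R/∂y - ∂Q/∂z = (0) - (2*y) = -2*y
  ∂P/∂z - ∂R/∂x = (-4*z) - (8*x - 2*z) = -8*x - 2*z
  ∂Q/∂x - ∂P/∂y = (-2*x) - (0) = -2*x.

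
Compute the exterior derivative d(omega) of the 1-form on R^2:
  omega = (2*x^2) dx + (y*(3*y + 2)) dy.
d(omega) = 0

For a 1-form omega = sum_i f_i dx_i, the exterior derivative is
  d(omega) = sum_{i < j} (∂f_j/∂x_i - ∂f_i/∂x_j) dx_i ∧ dx_j.

Assembling: d(omega) = 0.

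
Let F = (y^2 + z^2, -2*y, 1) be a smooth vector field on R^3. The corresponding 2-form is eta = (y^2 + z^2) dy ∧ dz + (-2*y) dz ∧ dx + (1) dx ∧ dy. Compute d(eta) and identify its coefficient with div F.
d(eta) = (-2) dx ∧ dy ∧ dz; div F = -2

For a 2-form in R^3 of the form above, applying d gives a 3-form with coefficient ∂P/∂x + ∂Q/∂y + ∂R/∂z:
  ∂P/∂x = 0
  ∂Q/∂y = -2
  ∂R/∂z = 0
Sum = -2, which is exactly div F.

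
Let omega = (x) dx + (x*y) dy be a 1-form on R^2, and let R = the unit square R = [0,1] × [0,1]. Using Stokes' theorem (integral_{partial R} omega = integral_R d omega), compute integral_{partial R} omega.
integral_(partial R) omega = 1/2

Stokes: integral_partial_R omega = integral_R d omega with d omega = (∂Q/∂x - ∂P/∂y) dx ∧ dy.
  ∂Q/∂x = y
  ∂P/∂y = 0
  integrand = ∂Q/∂x - ∂P/∂y = y.
Integrating over R: integral_0^1 integral_0^1 (y) dx dy = 1/2.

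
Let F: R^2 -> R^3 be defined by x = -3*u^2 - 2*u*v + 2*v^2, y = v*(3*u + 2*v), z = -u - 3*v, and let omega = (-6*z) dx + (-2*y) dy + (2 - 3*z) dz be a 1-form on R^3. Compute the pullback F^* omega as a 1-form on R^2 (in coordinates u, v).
F^* omega = (-36*u^2 - 18*u*v^2 - 120*u*v - 3*u - 12*v^3 - 36*v^2 - 9*v - 2) du + (-18*u^2*v - 12*u^2 - 36*u*v^2 - 12*u*v - 9*u - 16*v^3 + 72*v^2 - 27*v - 6) dv

Using F^*(f dg) = (f ∘ F) d(g ∘ F), substitute each coordinate x_i by F_i(u, v) in f_i, and replace dx_i by d F_i = (∂F_i/∂u) du + (∂F_i/∂v) dv.
  For the x component: f_1(F) = 6*u + 18*v; d F_1 = (-6*u - 2*v) du + (-2*u + 4*v) dv
  For the y component: f_2(F) = 2*v*(-3*u - 2*v); d F_2 = (3*v) du + (3*u + 4*v) dv
  For the z component: f_3(F) = 3*u + 9*v + 2; d F_3 = (-1) du + (-3) dv
Combining and collecting du, dv coefficients:
  coeff of du: -36*u^2 - 18*u*v^2 - 120*u*v - 3*u - 12*v^3 - 36*v^2 - 9*v - 2
  coeff of dv: -18*u^2*v - 12*u^2 - 36*u*v^2 - 12*u*v - 9*u - 16*v^3 + 72*v^2 - 27*v - 6
F^* omega = (-36*u^2 - 18*u*v^2 - 120*u*v - 3*u - 12*v^3 - 36*v^2 - 9*v - 2) du + (-18*u^2*v - 12*u^2 - 36*u*v^2 - 12*u*v - 9*u - 16*v^3 + 72*v^2 - 27*v - 6) dv.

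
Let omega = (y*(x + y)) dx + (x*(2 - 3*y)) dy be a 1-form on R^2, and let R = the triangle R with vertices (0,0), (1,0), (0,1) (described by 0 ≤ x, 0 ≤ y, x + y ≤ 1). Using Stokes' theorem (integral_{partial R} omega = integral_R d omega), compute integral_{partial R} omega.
integral_(partial R) omega = 0

Stokes: integral_partial_R omega = integral_R d omega with d omega = (∂Q/∂x - ∂P/∂y) dx ∧ dy.
  ∂Q/∂x = 2 - 3*y
  ∂P/∂y = x + 2*y
  integrand = ∂Q/∂x - ∂P/∂y = -x - 5*y + 2.
Integrating over R: integral_0^1 integral_0^{1-x} (-x - 5*y + 2) dy dx = 0.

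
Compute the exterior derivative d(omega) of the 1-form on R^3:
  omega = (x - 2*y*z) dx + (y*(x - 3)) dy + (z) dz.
d(omega) = (y + 2*z) dx ∧ dy + (2*y) dx ∧ dz

For a 1-form omega = sum_i f_i dx_i, the exterior derivative is
  d(omega) = sum_{i < j} (∂f_j/∂x_i - ∂f_i/∂x_j) dx_i ∧ dx_j.
  coefficient of dx ∧ dy: ∂f_2/∂x - ∂f_1/∂y = ∂(y*(x - 3))/∂x - ∂(x - 2*y*z)/∂y = y + 2*z
  coefficient of dx ∧ dz: ∂f_3/∂x - ∂f_1/∂z = ∂(z)/∂x - ∂(x - 2*y*z)/∂z = 2*y
Assembling: d(omega) = (y + 2*z) dx ∧ dy + (2*y) dx ∧ dz.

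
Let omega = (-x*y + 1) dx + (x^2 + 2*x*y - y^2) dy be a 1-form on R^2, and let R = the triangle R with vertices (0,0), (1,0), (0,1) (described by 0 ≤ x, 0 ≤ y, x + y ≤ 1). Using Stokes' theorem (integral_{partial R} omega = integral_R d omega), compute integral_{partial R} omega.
integral_(partial R) omega = 5/6

Stokes: integral_partial_R omega = integral_R d omega with d omega = (∂Q/∂x - ∂P/∂y) dx ∧ dy.
  ∂Q/∂x = 2*x + 2*y
  ∂P/∂y = -x
  integrand = ∂Q/∂x - ∂P/∂y = 3*x + 2*y.
Integrating over R: integral_0^1 integral_0^{1-x} (3*x + 2*y) dy dx = 5/6.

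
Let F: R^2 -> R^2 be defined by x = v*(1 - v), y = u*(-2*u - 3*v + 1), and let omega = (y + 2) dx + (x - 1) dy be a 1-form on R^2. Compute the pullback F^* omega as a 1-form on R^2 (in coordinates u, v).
F^* omega = (4*u*v^2 - 4*u*v + 4*u + 3*v^3 - 4*v^2 + 4*v - 1) du + (4*u^2*v - 2*u^2 + 9*u*v^2 - 8*u*v + 4*u - 4*v + 2) dv

Using F^*(f dg) = (f ∘ F) d(g ∘ F), substitute each coordinate x_i by F_i(u, v) in f_i, and replace dx_i by d F_i = (∂F_i/∂u) du + (∂F_i/∂v) dv.
  For the x component: f_1(F) = -2*u^2 - 3*u*v + u + 2; d F_1 = (0) du + (1 - 2*v) dv
  For the y component: f_2(F) = -v^2 + v - 1; d F_2 = (-4*u - 3*v + 1) du + (-3*u) dv
Combining and collecting du, dv coefficients:
  coeff of du: 4*u*v^2 - 4*u*v + 4*u + 3*v^3 - 4*v^2 + 4*v - 1
  coeff of dv: 4*u^2*v - 2*u^2 + 9*u*v^2 - 8*u*v + 4*u - 4*v + 2
F^* omega = (4*u*v^2 - 4*u*v + 4*u + 3*v^3 - 4*v^2 + 4*v - 1) du + (4*u^2*v - 2*u^2 + 9*u*v^2 - 8*u*v + 4*u - 4*v + 2) dv.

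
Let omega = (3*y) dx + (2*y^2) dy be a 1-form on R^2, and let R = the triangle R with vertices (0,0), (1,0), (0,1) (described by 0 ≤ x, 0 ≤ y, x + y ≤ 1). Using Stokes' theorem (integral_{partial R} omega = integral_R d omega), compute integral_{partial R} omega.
integral_(partial R) omega = -3/2

Stokes: integral_partial_R omega = integral_R d omega with d omega = (∂Q/∂x - ∂P/∂y) dx ∧ dy.
  ∂Q/∂x = 0
  ∂P/∂y = 3
  integrand = ∂Q/∂x - ∂P/∂y = -3.
Integrating over R: integral_0^1 integral_0^{1-x} (-3) dy dx = -3/2.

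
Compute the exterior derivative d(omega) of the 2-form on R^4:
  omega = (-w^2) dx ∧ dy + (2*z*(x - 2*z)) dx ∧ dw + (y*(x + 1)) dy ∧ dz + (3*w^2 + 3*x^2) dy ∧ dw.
d(omega) = (-2*w + 6*x) dx ∧ dy ∧ dw + (-2*x + 8*z) dx ∧ dz ∧ dw + (y) dx ∧ dy ∧ dz

For a 2-form omega = sum_{i<j} g_{ij} dx_i ∧ dx_j, the exterior derivative is
  d(omega) = sum_{i<j} d(g_{ij}) ∧ dx_i ∧ dx_j = sum_{i<j, k} (∂g_{ij}/∂x_k) dx_k ∧ dx_i ∧ dx_j.
Expand each term, using dx_k ∧ dx_i ∧ dx_j = sgn(permutation) dx_{(a)} ∧ dx_{(b)} ∧ dx_{(c)} with (a < b < c) sorted:
  d(-w^2) includes (∂/∂w)(-w^2) dw = (-2*w) dw, which multiplied by dx ∧ dy gives (-2*w) dx ∧ dy ∧ dw
  d(2*z*(x - 2*z)) includes (∂/∂z)(2*z*(x - 2*z)) dz = (2*x - 8*z) dz, which multiplied by dx ∧ dw gives (-2*x + 8*z) dx ∧ dz ∧ dw
  d(y*(x + 1)) includes (∂/∂x)(y*(x + 1)) dx = (y) dx, which multiplied by dy ∧ dz gives (y) dx ∧ dy ∧ dz
  d(3*w^2 + 3*x^2) includes (∂/∂x)(3*w^2 + 3*x^2) dx = (6*x) dx, which multiplied by dy ∧ dw gives (6*x) dx ∧ dy ∧ dw
Collecting like 3-forms: d(omega) = (-2*w + 6*x) dx ∧ dy ∧ dw + (-2*x + 8*z) dx ∧ dz ∧ dw + (y) dx ∧ dy ∧ dz.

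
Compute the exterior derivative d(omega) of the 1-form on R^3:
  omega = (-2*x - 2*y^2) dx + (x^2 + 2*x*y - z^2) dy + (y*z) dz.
d(omega) = (2*x + 6*y) dx ∧ dy + (3*z) dy ∧ dz

For a 1-form omega = sum_i f_i dx_i, the exterior derivative is
  d(omega) = sum_{i < j} (∂f_j/∂x_i - ∂f_i/∂x_j) dx_i ∧ dx_j.
  coefficient of dx ∧ dy: ∂f_2/∂x - ∂f_1/∂y = ∂(x^2 + 2*x*y - z^2)/∂x - ∂(-2*x - 2*y^2)/∂y = 2*x + 6*y
  coefficient of dy ∧ dz: ∂f_3/∂y - ∂f_2/∂z = ∂(y*z)/∂y - ∂(x^2 + 2*x*y - z^2)/∂z = 3*z
Assembling: d(omega) = (2*x + 6*y) dx ∧ dy + (3*z) dy ∧ dz.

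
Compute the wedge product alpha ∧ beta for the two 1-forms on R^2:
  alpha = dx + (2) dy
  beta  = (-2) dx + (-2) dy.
alpha ∧ beta = (2) dx ∧ dy

Distribute the wedge, using dx_i ∧ dx_j = -dx_j ∧ dx_i and dx_i ∧ dx_i = 0. For each pair (i, j) with i < j, the coefficient of dx_i ∧ dx_j in alpha ∧ beta is (alpha_i * beta_j - alpha_j * beta_i). Collecting: alpha ∧ beta = (2) dx ∧ dy.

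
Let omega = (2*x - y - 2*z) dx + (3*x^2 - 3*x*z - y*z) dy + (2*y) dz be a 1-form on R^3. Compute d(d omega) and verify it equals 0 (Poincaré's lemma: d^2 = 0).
d(d omega) = 0

Step 1: d omega = sum_{i<j} (∂f_j/∂x_i - ∂f_i/∂x_j) dx_i ∧ dx_j:
  coeff of dx ∧ dy: 6*x - 3*z + 1
  coeff of dx ∧ dz: 2
  coeff of dy ∧ dz: 3*x + y + 2
Step 2: Apply d again to each 2-form coefficient. The only possible 3-form in R^3 is dx ∧ dy ∧ dz, with coefficient
  ∂(coeff of dy∧dz)/∂x - ∂(coeff of dx∧dz)/∂y + ∂(coeff of dx∧dy)/∂z
  = ∂/∂x (3*x + y + 2) - ∂/∂y (2) + ∂/∂z (6*x - 3*z + 1).
Each of these terms simplifies to sums of mixed partials that cancel in pairs. The result is 0 (by equality of mixed partials for smooth functions — Schwarz / Clairaut).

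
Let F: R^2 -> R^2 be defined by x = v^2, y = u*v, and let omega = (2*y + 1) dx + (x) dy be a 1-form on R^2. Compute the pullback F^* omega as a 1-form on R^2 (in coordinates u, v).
F^* omega = (v^3) du + (v*(5*u*v + 2)) dv

Using F^*(f dg) = (f ∘ F) d(g ∘ F), substitute each coordinate x_i by F_i(u, v) in f_i, and replace dx_i by d F_i = (∂F_i/∂u) du + (∂F_i/∂v) dv.
  For the x component: f_1(F) = 2*u*v + 1; d F_1 = (0) du + (2*v) dv
  For the y component: f_2(F) = v^2; d F_2 = (v) du + (u) dv
Combining and collecting du, dv coefficients:
  coeff of du: v^3
  coeff of dv: v*(5*u*v + 2)
F^* omega = (v^3) du + (v*(5*u*v + 2)) dv.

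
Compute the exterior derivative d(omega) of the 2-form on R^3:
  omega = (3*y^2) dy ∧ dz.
d(omega) = 0

For a 2-form omega = sum_{i<j} g_{ij} dx_i ∧ dx_j, the exterior derivative is
  d(omega) = sum_{i<j} d(g_{ij}) ∧ dx_i ∧ dx_j = sum_{i<j, k} (∂g_{ij}/∂x_k) dx_k ∧ dx_i ∧ dx_j.
Expand each term, using dx_k ∧ dx_i ∧ dx_j = sgn(permutation) dx_{(a)} ∧ dx_{(b)} ∧ dx_{(c)} with (a < b < c) sorted:

Collecting like 3-forms: d(omega) = 0.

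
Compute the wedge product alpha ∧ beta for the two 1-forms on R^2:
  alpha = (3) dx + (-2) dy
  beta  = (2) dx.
alpha ∧ beta = (4) dx ∧ dy

Distribute the wedge, using dx_i ∧ dx_j = -dx_j ∧ dx_i and dx_i ∧ dx_i = 0. For each pair (i, j) with i < j, the coefficient of dx_i ∧ dx_j in alpha ∧ beta is (alpha_i * beta_j - alpha_j * beta_i). Collecting: alpha ∧ beta = (4) dx ∧ dy.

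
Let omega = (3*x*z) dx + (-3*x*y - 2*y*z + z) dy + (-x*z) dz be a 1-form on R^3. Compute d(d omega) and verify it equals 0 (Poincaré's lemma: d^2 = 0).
d(d omega) = 0

Step 1: d omega = sum_{i<j} (∂f_j/∂x_i - ∂f_i/∂x_j) dx_i ∧ dx_j:
  coeff of dx ∧ dy: -3*y
  coeff of dx ∧ dz: -3*x - z
  coeff of dy ∧ dz: 2*y - 1
Step 2: Apply d again to each 2-form coefficient. The only possible 3-form in R^3 is dx ∧ dy ∧ dz, with coefficient
  ∂(coeff of dy∧dz)/∂x - ∂(coeff of dx∧dz)/∂y + ∂(coeff of dx∧dy)/∂z
  = ∂/∂x (2*y - 1) - ∂/∂y (-3*x - z) + ∂/∂z (-3*y).
Each of these terms simplifies to sums of mixed partials that cancel in pairs. The result is 0 (by equality of mixed partials for smooth functions — Schwarz / Clairaut).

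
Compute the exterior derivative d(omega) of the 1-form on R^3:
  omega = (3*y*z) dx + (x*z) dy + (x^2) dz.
d(omega) = (-2*z) dx ∧ dy + (2*x - 3*y) dx ∧ dz + (-x) dy ∧ dz

For a 1-form omega = sum_i f_i dx_i, the exterior derivative is
  d(omega) = sum_{i < j} (∂f_j/∂x_i - ∂f_i/∂x_j) dx_i ∧ dx_j.
  coefficient of dx ∧ dy: ∂f_2/∂x - ∂f_1/∂y = ∂(x*z)/∂x - ∂(3*y*z)/∂y = -2*z
  coefficient of dx ∧ dz: ∂f_3/∂x - ∂f_1/∂z = ∂(x^2)/∂x - ∂(3*y*z)/∂z = 2*x - 3*y
  coefficient of dy ∧ dz: ∂f_3/∂y - ∂f_2/∂z = ∂(x^2)/∂y - ∂(x*z)/∂z = -x
Assembling: d(omega) = (-2*z) dx ∧ dy + (2*x - 3*y) dx ∧ dz + (-x) dy ∧ dz.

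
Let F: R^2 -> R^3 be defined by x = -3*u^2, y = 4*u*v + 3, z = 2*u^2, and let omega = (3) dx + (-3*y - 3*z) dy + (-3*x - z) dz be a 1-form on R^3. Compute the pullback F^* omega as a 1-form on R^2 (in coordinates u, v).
F^* omega = (28*u^3 - 24*u^2*v - 48*u*v^2 - 18*u - 36*v) du + (12*u*(-2*u^2 - 4*u*v - 3)) dv

Using F^*(f dg) = (f ∘ F) d(g ∘ F), substitute each coordinate x_i by F_i(u, v) in f_i, and replace dx_i by d F_i = (∂F_i/∂u) du + (∂F_i/∂v) dv.
  For the x component: f_1(F) = 3; d F_1 = (-6*u) du + (0) dv
  For the y component: f_2(F) = -6*u^2 - 12*u*v - 9; d F_2 = (4*v) du + (4*u) dv
  For the z component: f_3(F) = 7*u^2; d F_3 = (4*u) du + (0) dv
Combining and collecting du, dv coefficients:
  coeff of du: 28*u^3 - 24*u^2*v - 48*u*v^2 - 18*u - 36*v
  coeff of dv: 12*u*(-2*u^2 - 4*u*v - 3)
F^* omega = (28*u^3 - 24*u^2*v - 48*u*v^2 - 18*u - 36*v) du + (12*u*(-2*u^2 - 4*u*v - 3)) dv.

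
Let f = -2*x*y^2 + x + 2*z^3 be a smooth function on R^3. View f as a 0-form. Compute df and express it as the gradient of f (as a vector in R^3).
df = (1 - 2*y^2) dx + (-4*x*y) dy + (6*z^2) dz; grad f = (1 - 2*y^2, -4*x*y, 6*z^2)

For a 0-form f, d f = (∂f/∂x) dx + (∂f/∂y) dy + (∂f/∂z) dz. The components of the vector representation are exactly the entries of grad f in Cartesian coordinates:
  ∂f/∂x = 1 - 2*y^2
  ∂f/∂y = -4*x*y
  ∂f/∂z = 6*z^2.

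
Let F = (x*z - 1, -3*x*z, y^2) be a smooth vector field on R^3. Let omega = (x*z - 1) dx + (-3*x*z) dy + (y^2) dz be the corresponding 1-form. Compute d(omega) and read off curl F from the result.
d(omega) = (3*x + 2*y) dy ∧ dz + (x) dz ∧ dx + (-3*z) dx ∧ dy; curl F = (3*x + 2*y, x, -3*z)

d omega = sum_{i<j} (∂f_j/∂x_i - ∂f_i/∂x_j) dx_i ∧ dx_j. Under the identification (dy ∧ dz, dz ∧ dx, dx ∧ dy) ↔ (e_x, e_y, e_z), the coefficients are exactly the components of curl F. Compute:
  ∂R/∂y - ∂Q/∂z = (2*y) - (-3*x) = 3*x + 2*y
  ∂P/∂z - ∂R/∂x = (x) - (0) = x
  ∂Q/∂x - ∂P/∂y = (-3*z) - (0) = -3*z.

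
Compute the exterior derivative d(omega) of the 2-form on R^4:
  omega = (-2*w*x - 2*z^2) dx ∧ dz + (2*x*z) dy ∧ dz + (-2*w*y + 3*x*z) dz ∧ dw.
d(omega) = (-2*x + 3*z) dx ∧ dz ∧ dw + (2*z) dx ∧ dy ∧ dz + (-2*w) dy ∧ dz ∧ dw

For a 2-form omega = sum_{i<j} g_{ij} dx_i ∧ dx_j, the exterior derivative is
  d(omega) = sum_{i<j} d(g_{ij}) ∧ dx_i ∧ dx_j = sum_{i<j, k} (∂g_{ij}/∂x_k) dx_k ∧ dx_i ∧ dx_j.
Expand each term, using dx_k ∧ dx_i ∧ dx_j = sgn(permutation) dx_{(a)} ∧ dx_{(b)} ∧ dx_{(c)} with (a < b < c) sorted:
  d(-2*w*x - 2*z^2) includes (∂/∂w)(-2*w*x - 2*z^2) dw = (-2*x) dw, which multiplied by dx ∧ dz gives (-2*x) dx ∧ dz ∧ dw
  d(2*x*z) includes (∂/∂x)(2*x*z) dx = (2*z) dx, which multiplied by dy ∧ dz gives (2*z) dx ∧ dy ∧ dz
  d(-2*w*y + 3*x*z) includes (∂/∂x)(-2*w*y + 3*x*z) dx = (3*z) dx, which multiplied by dz ∧ dw gives (3*z) dx ∧ dz ∧ dw
  d(-2*w*y + 3*x*z) includes (∂/∂y)(-2*w*y + 3*x*z) dy = (-2*w) dy, which multiplied by dz ∧ dw gives (-2*w) dy ∧ dz ∧ dw
Collecting like 3-forms: d(omega) = (-2*x + 3*z) dx ∧ dz ∧ dw + (2*z) dx ∧ dy ∧ dz + (-2*w) dy ∧ dz ∧ dw.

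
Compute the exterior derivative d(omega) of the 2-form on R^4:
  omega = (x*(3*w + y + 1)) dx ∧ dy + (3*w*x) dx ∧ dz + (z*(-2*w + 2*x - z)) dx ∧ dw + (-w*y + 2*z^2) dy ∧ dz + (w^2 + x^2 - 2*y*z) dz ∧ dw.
d(omega) = (3*x) dx ∧ dy ∧ dw + (2*w + 3*x + 2*z) dx ∧ dz ∧ dw + (-y - 2*z) dy ∧ dz ∧ dw

For a 2-form omega = sum_{i<j} g_{ij} dx_i ∧ dx_j, the exterior derivative is
  d(omega) = sum_{i<j} d(g_{ij}) ∧ dx_i ∧ dx_j = sum_{i<j, k} (∂g_{ij}/∂x_k) dx_k ∧ dx_i ∧ dx_j.
Expand each term, using dx_k ∧ dx_i ∧ dx_j = sgn(permutation) dx_{(a)} ∧ dx_{(b)} ∧ dx_{(c)} with (a < b < c) sorted:
  d(x*(3*w + y + 1)) includes (∂/∂w)(x*(3*w + y + 1)) dw = (3*x) dw, which multiplied by dx ∧ dy gives (3*x) dx ∧ dy ∧ dw
  d(3*w*x) includes (∂/∂w)(3*w*x) dw = (3*x) dw, which multiplied by dx ∧ dz gives (3*x) dx ∧ dz ∧ dw
  d(z*(-2*w + 2*x - z)) includes (∂/∂z)(z*(-2*w + 2*x - z)) dz = (-2*w + 2*x - 2*z) dz, which multiplied by dx ∧ dw gives (2*w - 2*x + 2*z) dx ∧ dz ∧ dw
  d(-w*y + 2*z^2) includes (∂/∂w)(-w*y + 2*z^2) dw = (-y) dw, which multiplied by dy ∧ dz gives (-y) dy ∧ dz ∧ dw
  d(w^2 + x^2 - 2*y*z) includes (∂/∂x)(w^2 + x^2 - 2*y*z) dx = (2*x) dx, which multiplied by dz ∧ dw gives (2*x) dx ∧ dz ∧ dw
  d(w^2 + x^2 - 2*y*z) includes (∂/∂y)(w^2 + x^2 - 2*y*z) dy = (-2*z) dy, which multiplied by dz ∧ dw gives (-2*z) dy ∧ dz ∧ dw
Collecting like 3-forms: d(omega) = (3*x) dx ∧ dy ∧ dw + (2*w + 3*x + 2*z) dx ∧ dz ∧ dw + (-y - 2*z) dy ∧ dz ∧ dw.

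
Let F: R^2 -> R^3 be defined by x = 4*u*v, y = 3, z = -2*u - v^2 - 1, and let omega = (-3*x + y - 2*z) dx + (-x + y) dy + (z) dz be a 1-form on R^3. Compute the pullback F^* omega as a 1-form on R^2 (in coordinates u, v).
F^* omega = (-48*u*v^2 + 16*u*v + 4*u + 8*v^3 + 2*v^2 + 20*v + 2) du + (-48*u^2*v + 16*u^2 + 8*u*v^2 + 4*u*v + 20*u + 2*v^3 + 2*v) dv

Using F^*(f dg) = (f ∘ F) d(g ∘ F), substitute each coordinate x_i by F_i(u, v) in f_i, and replace dx_i by d F_i = (∂F_i/∂u) du + (∂F_i/∂v) dv.
  For the x component: f_1(F) = -12*u*v + 4*u + 2*v^2 + 5; d F_1 = (4*v) du + (4*u) dv
  For the y component: f_2(F) = -4*u*v + 3; d F_2 = (0) du + (0) dv
  For the z component: f_3(F) = -2*u - v^2 - 1; d F_3 = (-2) du + (-2*v) dv
Combining and collecting du, dv coefficients:
  coeff of du: -48*u*v^2 + 16*u*v + 4*u + 8*v^3 + 2*v^2 + 20*v + 2
  coeff of dv: -48*u^2*v + 16*u^2 + 8*u*v^2 + 4*u*v + 20*u + 2*v^3 + 2*v
F^* omega = (-48*u*v^2 + 16*u*v + 4*u + 8*v^3 + 2*v^2 + 20*v + 2) du + (-48*u^2*v + 16*u^2 + 8*u*v^2 + 4*u*v + 20*u + 2*v^3 + 2*v) dv.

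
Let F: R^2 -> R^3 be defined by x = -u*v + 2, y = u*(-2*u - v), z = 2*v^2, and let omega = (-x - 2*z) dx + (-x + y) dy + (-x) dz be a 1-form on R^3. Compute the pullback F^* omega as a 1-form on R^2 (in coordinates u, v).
F^* omega = (8*u^3 + 2*u^2*v - u*v^2 + 8*u + 4*v^3 + 4*v) du + (2*u^3 - u^2*v + 8*u*v^2 + 4*u - 8*v) dv

Using F^*(f dg) = (f ∘ F) d(g ∘ F), substitute each coordinate x_i by F_i(u, v) in f_i, and replace dx_i by d F_i = (∂F_i/∂u) du + (∂F_i/∂v) dv.
  For the x component: f_1(F) = u*v - 4*v^2 - 2; d F_1 = (-v) du + (-u) dv
  For the y component: f_2(F) = -2*u^2 - 2; d F_2 = (-4*u - v) du + (-u) dv
  For the z component: f_3(F) = u*v - 2; d F_3 = (0) du + (4*v) dv
Combining and collecting du, dv coefficients:
  coeff of du: 8*u^3 + 2*u^2*v - u*v^2 + 8*u + 4*v^3 + 4*v
  coeff of dv: 2*u^3 - u^2*v + 8*u*v^2 + 4*u - 8*v
F^* omega = (8*u^3 + 2*u^2*v - u*v^2 + 8*u + 4*v^3 + 4*v) du + (2*u^3 - u^2*v + 8*u*v^2 + 4*u - 8*v) dv.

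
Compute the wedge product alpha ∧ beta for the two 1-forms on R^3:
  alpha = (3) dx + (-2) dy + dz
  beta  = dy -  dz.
alpha ∧ beta = (3) dx ∧ dy + (-3) dx ∧ dz + (1) dy ∧ dz

Distribute the wedge, using dx_i ∧ dx_j = -dx_j ∧ dx_i and dx_i ∧ dx_i = 0. For each pair (i, j) with i < j, the coefficient of dx_i ∧ dx_j in alpha ∧ beta is (alpha_i * beta_j - alpha_j * beta_i). Collecting: alpha ∧ beta = (3) dx ∧ dy + (-3) dx ∧ dz + (1) dy ∧ dz.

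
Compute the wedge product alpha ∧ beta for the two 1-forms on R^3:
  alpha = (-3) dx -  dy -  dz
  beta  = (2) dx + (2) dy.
alpha ∧ beta = (-4) dx ∧ dy + (2) dx ∧ dz + (2) dy ∧ dz

Distribute the wedge, using dx_i ∧ dx_j = -dx_j ∧ dx_i and dx_i ∧ dx_i = 0. For each pair (i, j) with i < j, the coefficient of dx_i ∧ dx_j in alpha ∧ beta is (alpha_i * beta_j - alpha_j * beta_i). Collecting: alpha ∧ beta = (-4) dx ∧ dy + (2) dx ∧ dz + (2) dy ∧ dz.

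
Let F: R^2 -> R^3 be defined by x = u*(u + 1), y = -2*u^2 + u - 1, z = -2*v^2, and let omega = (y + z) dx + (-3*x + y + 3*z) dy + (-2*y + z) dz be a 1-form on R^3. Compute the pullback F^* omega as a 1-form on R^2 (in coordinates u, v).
F^* omega = (16*u^3 + 3*u^2 + 20*u*v^2 + u - 8*v^2 - 2) du + (8*v*(-2*u^2 + u + v^2 - 1)) dv

Using F^*(f dg) = (f ∘ F) d(g ∘ F), substitute each coordinate x_i by F_i(u, v) in f_i, and replace dx_i by d F_i = (∂F_i/∂u) du + (∂F_i/∂v) dv.
  For the x component: f_1(F) = -2*u^2 + u - 2*v^2 - 1; d F_1 = (2*u + 1) du + (0) dv
  For the y component: f_2(F) = -5*u^2 - 2*u - 6*v^2 - 1; d F_2 = (1 - 4*u) du + (0) dv
  For the z component: f_3(F) = 4*u^2 - 2*u - 2*v^2 + 2; d F_3 = (0) du + (-4*v) dv
Combining and collecting du, dv coefficients:
  coeff of du: 16*u^3 + 3*u^2 + 20*u*v^2 + u - 8*v^2 - 2
  coeff of dv: 8*v*(-2*u^2 + u + v^2 - 1)
F^* omega = (16*u^3 + 3*u^2 + 20*u*v^2 + u - 8*v^2 - 2) du + (8*v*(-2*u^2 + u + v^2 - 1)) dv.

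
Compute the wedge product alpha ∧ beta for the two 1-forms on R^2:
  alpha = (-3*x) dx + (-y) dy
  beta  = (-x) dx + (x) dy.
alpha ∧ beta = (-x*(3*x + y)) dx ∧ dy

Distribute the wedge, using dx_i ∧ dx_j = -dx_j ∧ dx_i and dx_i ∧ dx_i = 0. For each pair (i, j) with i < j, the coefficient of dx_i ∧ dx_j in alpha ∧ beta is (alpha_i * beta_j - alpha_j * beta_i). Collecting: alpha ∧ beta = (-x*(3*x + y)) dx ∧ dy.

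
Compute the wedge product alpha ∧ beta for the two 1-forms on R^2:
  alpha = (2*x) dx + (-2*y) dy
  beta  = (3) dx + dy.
alpha ∧ beta = (2*x + 6*y) dx ∧ dy

Distribute the wedge, using dx_i ∧ dx_j = -dx_j ∧ dx_i and dx_i ∧ dx_i = 0. For each pair (i, j) with i < j, the coefficient of dx_i ∧ dx_j in alpha ∧ beta is (alpha_i * beta_j - alpha_j * beta_i). Collecting: alpha ∧ beta = (2*x + 6*y) dx ∧ dy.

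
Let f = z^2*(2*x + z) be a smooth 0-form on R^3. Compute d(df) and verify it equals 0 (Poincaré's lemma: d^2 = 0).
d(df) = 0

Step 1: df = sum_i (∂f/∂x_i) dx_i = (2*z^2) dx + (0) dy + (z*(4*x + 3*z)) dz.
Step 2: Apply d again. Using the 1-form formula, the coefficient of dx ∧ dy in d(df) is ∂^2 f/∂x ∂y - ∂^2 f/∂y ∂x = (0) - (0) = 0 (equality of mixed partials for smooth f).
Similarly for dx ∧ dz and dy ∧ dz — all coefficients vanish. So d(df) = 0.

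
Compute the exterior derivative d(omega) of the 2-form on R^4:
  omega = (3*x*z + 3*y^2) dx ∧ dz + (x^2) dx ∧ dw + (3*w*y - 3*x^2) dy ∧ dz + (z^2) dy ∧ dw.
d(omega) = (-6*x - 6*y) dx ∧ dy ∧ dz + (3*y - 2*z) dy ∧ dz ∧ dw

For a 2-form omega = sum_{i<j} g_{ij} dx_i ∧ dx_j, the exterior derivative is
  d(omega) = sum_{i<j} d(g_{ij}) ∧ dx_i ∧ dx_j = sum_{i<j, k} (∂g_{ij}/∂x_k) dx_k ∧ dx_i ∧ dx_j.
Expand each term, using dx_k ∧ dx_i ∧ dx_j = sgn(permutation) dx_{(a)} ∧ dx_{(b)} ∧ dx_{(c)} with (a < b < c) sorted:
  d(3*x*z + 3*y^2) includes (∂/∂y)(3*x*z + 3*y^2) dy = (6*y) dy, which multiplied by dx ∧ dz gives (-6*y) dx ∧ dy ∧ dz
  d(3*w*y - 3*x^2) includes (∂/∂x)(3*w*y - 3*x^2) dx = (-6*x) dx, which multiplied by dy ∧ dz gives (-6*x) dx ∧ dy ∧ dz
  d(3*w*y - 3*x^2) includes (∂/∂w)(3*w*y - 3*x^2) dw = (3*y) dw, which multiplied by dy ∧ dz gives (3*y) dy ∧ dz ∧ dw
  d(z^2) includes (∂/∂z)(z^2) dz = (2*z) dz, which multiplied by dy ∧ dw gives (-2*z) dy ∧ dz ∧ dw
Collecting like 3-forms: d(omega) = (-6*x - 6*y) dx ∧ dy ∧ dz + (3*y - 2*z) dy ∧ dz ∧ dw.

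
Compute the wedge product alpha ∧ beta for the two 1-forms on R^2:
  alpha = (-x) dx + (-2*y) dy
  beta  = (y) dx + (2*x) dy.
alpha ∧ beta = (-2*x^2 + 2*y^2) dx ∧ dy

Distribute the wedge, using dx_i ∧ dx_j = -dx_j ∧ dx_i and dx_i ∧ dx_i = 0. For each pair (i, j) with i < j, the coefficient of dx_i ∧ dx_j in alpha ∧ beta is (alpha_i * beta_j - alpha_j * beta_i). Collecting: alpha ∧ beta = (-2*x^2 + 2*y^2) dx ∧ dy.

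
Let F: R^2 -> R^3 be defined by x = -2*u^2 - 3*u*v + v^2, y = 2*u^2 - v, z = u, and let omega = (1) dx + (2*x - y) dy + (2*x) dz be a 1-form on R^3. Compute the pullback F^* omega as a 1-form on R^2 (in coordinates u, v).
F^* omega = (-24*u^3 - 24*u^2*v - 4*u^2 + 8*u*v^2 - 2*u*v - 4*u + 2*v^2 - 3*v) du + (6*u^2 + 6*u*v - 3*u - 2*v^2 + v) dv

Using F^*(f dg) = (f ∘ F) d(g ∘ F), substitute each coordinate x_i by F_i(u, v) in f_i, and replace dx_i by d F_i = (∂F_i/∂u) du + (∂F_i/∂v) dv.
  For the x component: f_1(F) = 1; d F_1 = (-4*u - 3*v) du + (-3*u + 2*v) dv
  For the y component: f_2(F) = -6*u^2 - 6*u*v + 2*v^2 + v; d F_2 = (4*u) du + (-1) dv
  For the z component: f_3(F) = -4*u^2 - 6*u*v + 2*v^2; d F_3 = (1) du + (0) dv
Combining and collecting du, dv coefficients:
  coeff of du: -24*u^3 - 24*u^2*v - 4*u^2 + 8*u*v^2 - 2*u*v - 4*u + 2*v^2 - 3*v
  coeff of dv: 6*u^2 + 6*u*v - 3*u - 2*v^2 + v
F^* omega = (-24*u^3 - 24*u^2*v - 4*u^2 + 8*u*v^2 - 2*u*v - 4*u + 2*v^2 - 3*v) du + (6*u^2 + 6*u*v - 3*u - 2*v^2 + v) dv.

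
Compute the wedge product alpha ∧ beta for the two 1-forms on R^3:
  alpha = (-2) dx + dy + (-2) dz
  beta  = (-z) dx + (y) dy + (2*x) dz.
alpha ∧ beta = (-2*y + z) dx ∧ dy + (-4*x - 2*z) dx ∧ dz + (2*x + 2*y) dy ∧ dz

Distribute the wedge, using dx_i ∧ dx_j = -dx_j ∧ dx_i and dx_i ∧ dx_i = 0. For each pair (i, j) with i < j, the coefficient of dx_i ∧ dx_j in alpha ∧ beta is (alpha_i * beta_j - alpha_j * beta_i). Collecting: alpha ∧ beta = (-2*y + z) dx ∧ dy + (-4*x - 2*z) dx ∧ dz + (2*x + 2*y) dy ∧ dz.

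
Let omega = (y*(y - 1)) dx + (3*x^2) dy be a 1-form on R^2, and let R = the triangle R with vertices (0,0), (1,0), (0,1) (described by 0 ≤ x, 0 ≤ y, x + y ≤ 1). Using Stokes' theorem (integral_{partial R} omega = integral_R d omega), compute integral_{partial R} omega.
integral_(partial R) omega = 7/6

Stokes: integral_partial_R omega = integral_R d omega with d omega = (∂Q/∂x - ∂P/∂y) dx ∧ dy.
  ∂Q/∂x = 6*x
  ∂P/∂y = 2*y - 1
  integrand = ∂Q/∂x - ∂P/∂y = 6*x - 2*y + 1.
Integrating over R: integral_0^1 integral_0^{1-x} (6*x - 2*y + 1) dy dx = 7/6.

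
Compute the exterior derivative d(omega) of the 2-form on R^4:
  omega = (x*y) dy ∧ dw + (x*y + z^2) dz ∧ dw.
d(omega) = (y) dx ∧ dy ∧ dw + (y) dx ∧ dz ∧ dw + (x) dy ∧ dz ∧ dw

For a 2-form omega = sum_{i<j} g_{ij} dx_i ∧ dx_j, the exterior derivative is
  d(omega) = sum_{i<j} d(g_{ij}) ∧ dx_i ∧ dx_j = sum_{i<j, k} (∂g_{ij}/∂x_k) dx_k ∧ dx_i ∧ dx_j.
Expand each term, using dx_k ∧ dx_i ∧ dx_j = sgn(permutation) dx_{(a)} ∧ dx_{(b)} ∧ dx_{(c)} with (a < b < c) sorted:
  d(x*y) includes (∂/∂x)(x*y) dx = (y) dx, which multiplied by dy ∧ dw gives (y) dx ∧ dy ∧ dw
  d(x*y + z^2) includes (∂/∂x)(x*y + z^2) dx = (y) dx, which multiplied by dz ∧ dw gives (y) dx ∧ dz ∧ dw
  d(x*y + z^2) includes (∂/∂y)(x*y + z^2) dy = (x) dy, which multiplied by dz ∧ dw gives (x) dy ∧ dz ∧ dw
Collecting like 3-forms: d(omega) = (y) dx ∧ dy ∧ dw + (y) dx ∧ dz ∧ dw + (x) dy ∧ dz ∧ dw.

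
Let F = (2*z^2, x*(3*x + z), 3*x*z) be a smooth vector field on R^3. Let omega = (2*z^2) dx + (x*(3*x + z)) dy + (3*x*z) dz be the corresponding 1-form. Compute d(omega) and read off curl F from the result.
d(omega) = (-x) dy ∧ dz + (z) dz ∧ dx + (6*x + z) dx ∧ dy; curl F = (-x, z, 6*x + z)

d omega = sum_{i<j} (∂f_j/∂x_i - ∂f_i/∂x_j) dx_i ∧ dx_j. Under the identification (dy ∧ dz, dz ∧ dx, dx ∧ dy) ↔ (e_x, e_y, e_z), the coefficients are exactly the components of curl F. Compute:
  ∂R/∂y - ∂Q/∂z = (0) - (x) = -x
  ∂P/∂z - ∂R/∂x = (4*z) - (3*z) = z
  ∂Q/∂x - ∂P/∂y = (6*x + z) - (0) = 6*x + z.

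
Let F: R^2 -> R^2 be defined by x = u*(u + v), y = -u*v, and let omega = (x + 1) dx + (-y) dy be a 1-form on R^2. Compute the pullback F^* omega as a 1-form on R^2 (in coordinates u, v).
F^* omega = (2*u^3 + 3*u^2*v + 2*u + v) du + (u^3 + u) dv

Using F^*(f dg) = (f ∘ F) d(g ∘ F), substitute each coordinate x_i by F_i(u, v) in f_i, and replace dx_i by d F_i = (∂F_i/∂u) du + (∂F_i/∂v) dv.
  For the x component: f_1(F) = u^2 + u*v + 1; d F_1 = (2*u + v) du + (u) dv
  For the y component: f_2(F) = u*v; d F_2 = (-v) du + (-u) dv
Combining and collecting du, dv coefficients:
  coeff of du: 2*u^3 + 3*u^2*v + 2*u + v
  coeff of dv: u^3 + u
F^* omega = (2*u^3 + 3*u^2*v + 2*u + v) du + (u^3 + u) dv.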